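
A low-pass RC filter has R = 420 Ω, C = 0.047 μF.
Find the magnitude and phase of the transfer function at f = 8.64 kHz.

Step 1 — Angular frequency: ω = 2π·8640 = 5.429e+04 rad/s.
Step 2 — Transfer function: H(jω) = 1/(1 + jωRC).
Step 3 — Denominator: 1 + jωRC = 1 + j·5.429e+04·420·4.7e-08 = 1 + j1.072.
Step 4 — H = 0.4655 - j0.4988.
Step 5 — Magnitude: |H| = 0.6823 (-3.3 dB); phase: φ = -47.0°.

|H| = 0.6823 (-3.3 dB), φ = -47.0°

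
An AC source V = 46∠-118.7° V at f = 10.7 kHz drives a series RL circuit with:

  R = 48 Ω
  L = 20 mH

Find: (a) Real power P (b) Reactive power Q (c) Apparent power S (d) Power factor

Step 1 — Angular frequency: ω = 2π·f = 2π·1.07e+04 = 6.723e+04 rad/s.
Step 2 — Component impedances:
  R: Z = R = 48 Ω
  L: Z = jωL = j·6.723e+04·0.02 = 0 + j1345 Ω
Step 3 — Series combination: Z_total = R + L = 48 + j1345 Ω = 1345∠88.0° Ω.
Step 4 — Source phasor: V = 46∠-118.7° V = -22.09 - j40.35 V.
Step 5 — Current: I = V / Z = -0.03056 + j0.01534 A = 0.03419∠153.3° A.
Step 6 — Complex power: S = V·I* = 0.05611 + j1.572 VA.
Step 7 — Real power: P = Re(S) = 0.05611 W.
Step 8 — Reactive power: Q = Im(S) = 1.572 VAR.
Step 9 — Apparent power: |S| = 1.573 VA.
Step 10 — Power factor: PF = P/|S| = 0.03568 (lagging).

(a) P = 0.05611 W  (b) Q = 1.572 VAR  (c) S = 1.573 VA  (d) PF = 0.03568 (lagging)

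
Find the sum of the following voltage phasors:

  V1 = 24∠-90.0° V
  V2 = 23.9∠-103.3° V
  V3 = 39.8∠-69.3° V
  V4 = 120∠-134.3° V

Step 1 — Convert each phasor to rectangular form:
  V1 = 24·(cos(-90.0°) + j·sin(-90.0°)) = 0 - j24 V
  V2 = 23.9·(cos(-103.3°) + j·sin(-103.3°)) = -5.498 - j23.26 V
  V3 = 39.8·(cos(-69.3°) + j·sin(-69.3°)) = 14.07 - j37.23 V
  V4 = 120·(cos(-134.3°) + j·sin(-134.3°)) = -83.81 - j85.88 V
Step 2 — Sum components: V_total = -75.24 - j170.4 V.
Step 3 — Convert to polar: |V_total| = 186.2 V, ∠V_total = -113.8°.

V_total = 186.2∠-113.8° V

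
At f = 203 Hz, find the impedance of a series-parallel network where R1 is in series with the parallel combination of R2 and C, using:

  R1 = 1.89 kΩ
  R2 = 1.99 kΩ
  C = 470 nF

Step 1 — Angular frequency: ω = 2π·f = 2π·203 = 1275 rad/s.
Step 2 — Component impedances:
  R1: Z = R = 1890 Ω
  R2: Z = R = 1990 Ω
  C: Z = 1/(jωC) = -j/(ω·C) = 0 - j1668 Ω
Step 3 — Parallel branch: R2 || C = 1/(1/R2 + 1/C) = 821.2 - j979.7 Ω.
Step 4 — Series with R1: Z_total = R1 + (R2 || C) = 2711 - j979.7 Ω = 2883∠-19.9° Ω.

Z = 2711 - j979.7 Ω = 2883∠-19.9° Ω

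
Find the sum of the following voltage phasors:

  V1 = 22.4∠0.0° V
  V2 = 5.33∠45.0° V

Step 1 — Convert each phasor to rectangular form:
  V1 = 22.4·(cos(0.0°) + j·sin(0.0°)) = 22.4 V
  V2 = 5.33·(cos(45.0°) + j·sin(45.0°)) = 3.769 + j3.769 V
Step 2 — Sum components: V_total = 26.17 + j3.769 V.
Step 3 — Convert to polar: |V_total| = 26.44 V, ∠V_total = 8.2°.

V_total = 26.44∠8.2° V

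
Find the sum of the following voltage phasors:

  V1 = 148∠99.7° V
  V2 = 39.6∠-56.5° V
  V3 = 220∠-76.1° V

Step 1 — Convert each phasor to rectangular form:
  V1 = 148·(cos(99.7°) + j·sin(99.7°)) = -24.94 + j145.9 V
  V2 = 39.6·(cos(-56.5°) + j·sin(-56.5°)) = 21.86 - j33.02 V
  V3 = 220·(cos(-76.1°) + j·sin(-76.1°)) = 52.85 - j213.6 V
Step 2 — Sum components: V_total = 49.77 - j100.7 V.
Step 3 — Convert to polar: |V_total| = 112.3 V, ∠V_total = -63.7°.

V_total = 112.3∠-63.7° V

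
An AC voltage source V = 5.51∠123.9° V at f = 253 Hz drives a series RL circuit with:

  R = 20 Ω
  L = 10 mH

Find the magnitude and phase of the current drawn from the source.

Step 1 — Angular frequency: ω = 2π·f = 2π·253 = 1590 rad/s.
Step 2 — Component impedances:
  R: Z = R = 20 Ω
  L: Z = jωL = j·1590·0.01 = 0 + j15.9 Ω
Step 3 — Series combination: Z_total = R + L = 20 + j15.9 Ω = 25.55∠38.5° Ω.
Step 4 — Source phasor: V = 5.51∠123.9° V = -3.073 + j4.573 V.
Step 5 — Ohm's law: I = V / Z_total = (-3.073 + j4.573) / (20 + j15.9) = 0.01722 + j0.215 A.
Step 6 — Convert to polar: |I| = 0.2157 A, ∠I = 85.4°.

I = 0.2157∠85.4° A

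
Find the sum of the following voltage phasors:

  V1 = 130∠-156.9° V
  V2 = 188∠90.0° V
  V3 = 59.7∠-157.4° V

Step 1 — Convert each phasor to rectangular form:
  V1 = 130·(cos(-156.9°) + j·sin(-156.9°)) = -119.6 - j51 V
  V2 = 188·(cos(90.0°) + j·sin(90.0°)) = 0 + j188 V
  V3 = 59.7·(cos(-157.4°) + j·sin(-157.4°)) = -55.12 - j22.94 V
Step 2 — Sum components: V_total = -174.7 + j114.1 V.
Step 3 — Convert to polar: |V_total| = 208.6 V, ∠V_total = 146.9°.

V_total = 208.6∠146.9° V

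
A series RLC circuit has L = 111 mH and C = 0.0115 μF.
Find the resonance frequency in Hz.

Step 1 — Resonance condition Im(Z)=0 gives ω₀ = 1/√(LC).
Step 2 — ω₀ = 1/√(0.111·1.15e-08) = 2.799e+04 rad/s.
Step 3 — f₀ = ω₀/(2π) = 4455 Hz.

f₀ = 4455 Hz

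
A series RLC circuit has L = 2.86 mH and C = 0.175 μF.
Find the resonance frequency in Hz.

Step 1 — Resonance condition Im(Z)=0 gives ω₀ = 1/√(LC).
Step 2 — ω₀ = 1/√(0.00286·1.75e-07) = 4.47e+04 rad/s.
Step 3 — f₀ = ω₀/(2π) = 7114 Hz.

f₀ = 7114 Hz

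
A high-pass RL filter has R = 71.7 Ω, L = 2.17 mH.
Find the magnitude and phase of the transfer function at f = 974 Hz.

Step 1 — Angular frequency: ω = 2π·974 = 6120 rad/s.
Step 2 — Transfer function: H(jω) = jωL/(R + jωL).
Step 3 — Numerator jωL = j·13.28; denominator R + jωL = 71.7 + j13.28.
Step 4 — H = 0.03317 + j0.1791.
Step 5 — Magnitude: |H| = 0.1821 (-14.8 dB); phase: φ = 79.5°.

|H| = 0.1821 (-14.8 dB), φ = 79.5°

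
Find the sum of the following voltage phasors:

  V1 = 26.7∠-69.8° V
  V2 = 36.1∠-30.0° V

Step 1 — Convert each phasor to rectangular form:
  V1 = 26.7·(cos(-69.8°) + j·sin(-69.8°)) = 9.219 - j25.06 V
  V2 = 36.1·(cos(-30.0°) + j·sin(-30.0°)) = 31.26 - j18.05 V
Step 2 — Sum components: V_total = 40.48 - j43.11 V.
Step 3 — Convert to polar: |V_total| = 59.14 V, ∠V_total = -46.8°.

V_total = 59.14∠-46.8° V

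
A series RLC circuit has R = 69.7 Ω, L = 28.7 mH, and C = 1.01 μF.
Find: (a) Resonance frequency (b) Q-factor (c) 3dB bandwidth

Step 1 — Resonance condition Im(Z)=0 gives ω₀ = 1/√(LC).
Step 2 — ω₀ = 1/√(0.0287·1.01e-06) = 5874 rad/s.
Step 3 — f₀ = ω₀/(2π) = 934.8 Hz.
Step 4 — Series Q: Q = ω₀L/R = 5874·0.0287/69.7 = 2.419.
Step 5 — 3dB bandwidth: Δω = ω₀/Q = 2429 rad/s; BW = Δω/(2π) = 386.5 Hz.

(a) f₀ = 934.8 Hz  (b) Q = 2.419  (c) BW = 386.5 Hz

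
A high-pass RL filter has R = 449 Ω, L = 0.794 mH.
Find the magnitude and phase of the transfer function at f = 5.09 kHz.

Step 1 — Angular frequency: ω = 2π·5090 = 3.198e+04 rad/s.
Step 2 — Transfer function: H(jω) = jωL/(R + jωL).
Step 3 — Numerator jωL = j·25.39; denominator R + jωL = 449 + j25.39.
Step 4 — H = 0.003188 + j0.05637.
Step 5 — Magnitude: |H| = 0.05646 (-25.0 dB); phase: φ = 86.8°.

|H| = 0.05646 (-25.0 dB), φ = 86.8°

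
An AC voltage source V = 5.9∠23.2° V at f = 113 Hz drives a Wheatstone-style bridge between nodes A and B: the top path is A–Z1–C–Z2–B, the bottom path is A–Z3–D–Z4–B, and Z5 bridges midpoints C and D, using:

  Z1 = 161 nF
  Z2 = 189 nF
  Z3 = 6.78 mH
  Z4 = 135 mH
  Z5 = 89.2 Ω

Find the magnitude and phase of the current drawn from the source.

Step 1 — Angular frequency: ω = 2π·f = 2π·113 = 710 rad/s.
Step 2 — Component impedances:
  Z1: Z = 1/(jωC) = -j/(ω·C) = 0 - j8748 Ω
  Z2: Z = 1/(jωC) = -j/(ω·C) = 0 - j7452 Ω
  Z3: Z = jωL = j·710·0.00678 = 0 + j4.814 Ω
  Z4: Z = jωL = j·710·0.135 = 0 + j95.85 Ω
  Z5: Z = R = 89.2 Ω
Step 3 — Bridge requires nodal analysis (the Z5 bridge couples midpoints C and D, so the two paths cannot be reduced to a simple series/parallel combination). Setting node B to ground and injecting 1 A at node A, the 3-node admittance system at A, C, D solves to V_A = Z_AB = 0.01388 + j101.9 Ω = 101.9∠90.0° Ω.
Step 4 — Source phasor: V = 5.9∠23.2° V = 5.423 + j2.324 V.
Step 5 — Ohm's law: I = V / Z_total = (5.423 + j2.324) / (0.01388 + j101.9) = 0.02281 - j0.05321 A.
Step 6 — Convert to polar: |I| = 0.05789 A, ∠I = -66.8°.

I = 0.05789∠-66.8° A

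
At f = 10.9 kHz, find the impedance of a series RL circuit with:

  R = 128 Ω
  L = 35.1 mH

Step 1 — Angular frequency: ω = 2π·f = 2π·1.09e+04 = 6.849e+04 rad/s.
Step 2 — Component impedances:
  R: Z = R = 128 Ω
  L: Z = jωL = j·6.849e+04·0.0351 = 0 + j2404 Ω
Step 3 — Series combination: Z_total = R + L = 128 + j2404 Ω = 2407∠87.0° Ω.

Z = 128 + j2404 Ω = 2407∠87.0° Ω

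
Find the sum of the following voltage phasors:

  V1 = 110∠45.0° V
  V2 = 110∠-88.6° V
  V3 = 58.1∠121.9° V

Step 1 — Convert each phasor to rectangular form:
  V1 = 110·(cos(45.0°) + j·sin(45.0°)) = 77.78 + j77.78 V
  V2 = 110·(cos(-88.6°) + j·sin(-88.6°)) = 2.688 - j110 V
  V3 = 58.1·(cos(121.9°) + j·sin(121.9°)) = -30.7 + j49.33 V
Step 2 — Sum components: V_total = 49.77 + j17.14 V.
Step 3 — Convert to polar: |V_total| = 52.64 V, ∠V_total = 19.0°.

V_total = 52.64∠19.0° V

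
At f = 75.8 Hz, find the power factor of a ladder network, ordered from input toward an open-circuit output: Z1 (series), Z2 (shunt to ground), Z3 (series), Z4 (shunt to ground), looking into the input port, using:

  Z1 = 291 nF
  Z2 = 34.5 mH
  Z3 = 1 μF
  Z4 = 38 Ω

Step 1 — Angular frequency: ω = 2π·f = 2π·75.8 = 476.3 rad/s.
Step 2 — Component impedances:
  Z1: Z = 1/(jωC) = -j/(ω·C) = 0 - j7215 Ω
  Z2: Z = jωL = j·476.3·0.0345 = 0 + j16.43 Ω
  Z3: Z = 1/(jωC) = -j/(ω·C) = 0 - j2100 Ω
  Z4: Z = R = 38 Ω
Step 3 — Ladder network (open output): work backward from the far end, alternating series and parallel combinations. Z_in = 0.002363 - j7199 Ω = 7199∠-90.0° Ω.
Step 4 — Power factor: PF = cos(φ) = Re(Z)/|Z| = 0.0023632/7198.8 = 3.283e-07.
Step 5 — Type: Im(Z) = -7199 ⇒ leading (phase φ = -90.0°).

PF = 3.283e-07 (leading, φ = -90.0°)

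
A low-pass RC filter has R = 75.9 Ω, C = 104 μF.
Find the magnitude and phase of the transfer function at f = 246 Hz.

Step 1 — Angular frequency: ω = 2π·246 = 1546 rad/s.
Step 2 — Transfer function: H(jω) = 1/(1 + jωRC).
Step 3 — Denominator: 1 + jωRC = 1 + j·1546·75.9·0.000104 = 1 + j12.2.
Step 4 — H = 0.006673 - j0.08141.
Step 5 — Magnitude: |H| = 0.08169 (-21.8 dB); phase: φ = -85.3°.

|H| = 0.08169 (-21.8 dB), φ = -85.3°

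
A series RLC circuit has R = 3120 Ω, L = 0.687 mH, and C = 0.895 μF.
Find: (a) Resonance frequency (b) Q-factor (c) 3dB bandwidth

Step 1 — Resonance: ω₀ = 1/√(LC) = 1/√(0.000687·8.95e-07) = 4.033e+04 rad/s.
Step 2 — f₀ = ω₀/(2π) = 6418 Hz.
Step 3 — Series Q: Q = ω₀L/R = 4.033e+04·0.000687/3120 = 0.00888.
Step 4 — Bandwidth: Δω = ω₀/Q = 4.541e+06 rad/s; BW = Δω/(2π) = 7.228e+05 Hz.

(a) f₀ = 6418 Hz  (b) Q = 0.00888  (c) BW = 7.228e+05 Hz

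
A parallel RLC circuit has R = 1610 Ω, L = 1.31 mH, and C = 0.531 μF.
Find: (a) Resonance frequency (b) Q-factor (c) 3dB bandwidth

Step 1 — Resonance: ω₀ = 1/√(LC) = 1/√(0.00131·5.31e-07) = 3.792e+04 rad/s.
Step 2 — f₀ = ω₀/(2π) = 6034 Hz.
Step 3 — Parallel Q: Q = R/(ω₀L) = 1610/(3.792e+04·0.00131) = 32.41.
Step 4 — Bandwidth: Δω = ω₀/Q = 1170 rad/s; BW = Δω/(2π) = 186.2 Hz.

(a) f₀ = 6034 Hz  (b) Q = 32.41  (c) BW = 186.2 Hz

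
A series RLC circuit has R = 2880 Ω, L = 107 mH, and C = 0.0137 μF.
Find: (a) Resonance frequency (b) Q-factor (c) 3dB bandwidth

Step 1 — Resonance: ω₀ = 1/√(LC) = 1/√(0.107·1.37e-08) = 2.612e+04 rad/s.
Step 2 — f₀ = ω₀/(2π) = 4157 Hz.
Step 3 — Series Q: Q = ω₀L/R = 2.612e+04·0.107/2880 = 0.9704.
Step 4 — Bandwidth: Δω = ω₀/Q = 2.692e+04 rad/s; BW = Δω/(2π) = 4284 Hz.

(a) f₀ = 4157 Hz  (b) Q = 0.9704  (c) BW = 4284 Hz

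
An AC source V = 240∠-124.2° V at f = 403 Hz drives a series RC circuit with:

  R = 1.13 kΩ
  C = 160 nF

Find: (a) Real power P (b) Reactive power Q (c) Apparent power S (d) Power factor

Step 1 — Angular frequency: ω = 2π·f = 2π·403 = 2532 rad/s.
Step 2 — Component impedances:
  R: Z = R = 1130 Ω
  C: Z = 1/(jωC) = -j/(ω·C) = 0 - j2468 Ω
Step 3 — Series combination: Z_total = R + C = 1130 - j2468 Ω = 2715∠-65.4° Ω.
Step 4 — Source phasor: V = 240∠-124.2° V = -134.9 - j198.5 V.
Step 5 — Current: I = V / Z = 0.0458 - j0.07562 A = 0.08841∠-58.8° A.
Step 6 — Complex power: S = V·I* = 8.832 - j19.29 VA.
Step 7 — Real power: P = Re(S) = 8.832 W.
Step 8 — Reactive power: Q = Im(S) = -19.29 VAR.
Step 9 — Apparent power: |S| = 21.22 VA.
Step 10 — Power factor: PF = P/|S| = 0.4163 (leading).

(a) P = 8.832 W  (b) Q = -19.29 VAR  (c) S = 21.22 VA  (d) PF = 0.4163 (leading)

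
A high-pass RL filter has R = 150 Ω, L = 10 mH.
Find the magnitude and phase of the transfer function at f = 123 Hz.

Step 1 — Angular frequency: ω = 2π·123 = 772.8 rad/s.
Step 2 — Transfer function: H(jω) = jωL/(R + jωL).
Step 3 — Numerator jωL = j·7.728; denominator R + jωL = 150 + j7.728.
Step 4 — H = 0.002648 + j0.05139.
Step 5 — Magnitude: |H| = 0.05145 (-25.8 dB); phase: φ = 87.1°.

|H| = 0.05145 (-25.8 dB), φ = 87.1°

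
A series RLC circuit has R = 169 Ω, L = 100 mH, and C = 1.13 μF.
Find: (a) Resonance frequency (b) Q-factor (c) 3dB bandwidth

Step 1 — Resonance condition Im(Z)=0 gives ω₀ = 1/√(LC).
Step 2 — ω₀ = 1/√(0.1·1.13e-06) = 2975 rad/s.
Step 3 — f₀ = ω₀/(2π) = 473.5 Hz.
Step 4 — Series Q: Q = ω₀L/R = 2975·0.1/169 = 1.76.
Step 5 — 3dB bandwidth: Δω = ω₀/Q = 1690 rad/s; BW = Δω/(2π) = 269 Hz.

(a) f₀ = 473.5 Hz  (b) Q = 1.76  (c) BW = 269 Hz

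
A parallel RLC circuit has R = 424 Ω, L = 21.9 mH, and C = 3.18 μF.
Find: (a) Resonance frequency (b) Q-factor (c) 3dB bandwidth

Step 1 — Resonance: ω₀ = 1/√(LC) = 1/√(0.0219·3.18e-06) = 3789 rad/s.
Step 2 — f₀ = ω₀/(2π) = 603.1 Hz.
Step 3 — Parallel Q: Q = R/(ω₀L) = 424/(3789·0.0219) = 5.109.
Step 4 — Bandwidth: Δω = ω₀/Q = 741.7 rad/s; BW = Δω/(2π) = 118 Hz.

(a) f₀ = 603.1 Hz  (b) Q = 5.109  (c) BW = 118 Hz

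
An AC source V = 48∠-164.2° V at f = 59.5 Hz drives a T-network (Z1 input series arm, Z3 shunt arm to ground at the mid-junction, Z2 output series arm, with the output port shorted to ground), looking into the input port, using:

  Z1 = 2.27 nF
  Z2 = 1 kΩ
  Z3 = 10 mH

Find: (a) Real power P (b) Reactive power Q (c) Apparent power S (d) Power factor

Step 1 — Angular frequency: ω = 2π·f = 2π·59.5 = 373.8 rad/s.
Step 2 — Component impedances:
  Z1: Z = 1/(jωC) = -j/(ω·C) = 0 - j1.178e+06 Ω
  Z2: Z = R = 1000 Ω
  Z3: Z = jωL = j·373.8·0.01 = 0 + j3.738 Ω
Step 3 — With the output port shorted to ground, the output series arm Z2 runs from the junction to ground; the shunt arm Z3 also runs from the junction to ground. They appear in parallel: Z3 || Z2 = 0.01398 + j3.738 Ω.
Step 4 — Series with input arm Z1: Z_in = Z1 + (Z3 || Z2) = 0.01398 - j1.178e+06 Ω = 1.178e+06∠-90.0° Ω.
Step 5 — Source phasor: V = 48∠-164.2° V = -46.19 - j13.07 V.
Step 6 — Current: I = V / Z = 1.109e-05 - j3.92e-05 A = 4.073e-05∠-74.2° A.
Step 7 — Complex power: S = V·I* = 2.319e-11 - j0.001955 VA.
Step 8 — Real power: P = Re(S) = 2.319e-11 W.
Step 9 — Reactive power: Q = Im(S) = -0.001955 VAR.
Step 10 — Apparent power: |S| = 0.001955 VA.
Step 11 — Power factor: PF = P/|S| = 1.186e-08 (leading).

(a) P = 2.319e-11 W  (b) Q = -0.001955 VAR  (c) S = 0.001955 VA  (d) PF = 1.186e-08 (leading)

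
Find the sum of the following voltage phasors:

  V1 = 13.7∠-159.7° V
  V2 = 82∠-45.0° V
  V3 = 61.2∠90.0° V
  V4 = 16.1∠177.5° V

Step 1 — Convert each phasor to rectangular form:
  V1 = 13.7·(cos(-159.7°) + j·sin(-159.7°)) = -12.85 - j4.753 V
  V2 = 82·(cos(-45.0°) + j·sin(-45.0°)) = 57.98 - j57.98 V
  V3 = 61.2·(cos(90.0°) + j·sin(90.0°)) = 0 + j61.2 V
  V4 = 16.1·(cos(177.5°) + j·sin(177.5°)) = -16.08 + j0.7023 V
Step 2 — Sum components: V_total = 29.05 - j0.8335 V.
Step 3 — Convert to polar: |V_total| = 29.06 V, ∠V_total = -1.6°.

V_total = 29.06∠-1.6° V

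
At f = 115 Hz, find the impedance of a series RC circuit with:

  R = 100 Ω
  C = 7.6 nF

Step 1 — Angular frequency: ω = 2π·f = 2π·115 = 722.6 rad/s.
Step 2 — Component impedances:
  R: Z = R = 100 Ω
  C: Z = 1/(jωC) = -j/(ω·C) = 0 - j1.821e+05 Ω
Step 3 — Series combination: Z_total = R + C = 100 - j1.821e+05 Ω = 1.821e+05∠-90.0° Ω.

Z = 100 - j1.821e+05 Ω = 1.821e+05∠-90.0° Ω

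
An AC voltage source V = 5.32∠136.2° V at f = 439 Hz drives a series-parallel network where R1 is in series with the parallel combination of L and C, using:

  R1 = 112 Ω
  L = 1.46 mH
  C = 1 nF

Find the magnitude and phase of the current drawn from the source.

Step 1 — Angular frequency: ω = 2π·f = 2π·439 = 2758 rad/s.
Step 2 — Component impedances:
  R1: Z = R = 112 Ω
  L: Z = jωL = j·2758·0.00146 = 0 + j4.027 Ω
  C: Z = 1/(jωC) = -j/(ω·C) = 0 - j3.625e+05 Ω
Step 3 — Parallel branch: L || C = 1/(1/L + 1/C) = 0 + j4.027 Ω.
Step 4 — Series with R1: Z_total = R1 + (L || C) = 112 + j4.027 Ω = 112.1∠2.1° Ω.
Step 5 — Source phasor: V = 5.32∠136.2° V = -3.84 + j3.682 V.
Step 6 — Ohm's law: I = V / Z_total = (-3.84 + j3.682) / (112 + j4.027) = -0.03306 + j0.03407 A.
Step 7 — Convert to polar: |I| = 0.04747 A, ∠I = 134.1°.

I = 0.04747∠134.1° A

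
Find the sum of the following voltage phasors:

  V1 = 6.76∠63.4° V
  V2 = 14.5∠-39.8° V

Step 1 — Convert each phasor to rectangular form:
  V1 = 6.76·(cos(63.4°) + j·sin(63.4°)) = 3.027 + j6.044 V
  V2 = 14.5·(cos(-39.8°) + j·sin(-39.8°)) = 11.14 - j9.282 V
Step 2 — Sum components: V_total = 14.17 - j3.237 V.
Step 3 — Convert to polar: |V_total| = 14.53 V, ∠V_total = -12.9°.

V_total = 14.53∠-12.9° V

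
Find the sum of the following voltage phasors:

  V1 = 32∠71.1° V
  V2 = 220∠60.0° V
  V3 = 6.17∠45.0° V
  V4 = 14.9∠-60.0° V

Step 1 — Convert each phasor to rectangular form:
  V1 = 32·(cos(71.1°) + j·sin(71.1°)) = 10.37 + j30.27 V
  V2 = 220·(cos(60.0°) + j·sin(60.0°)) = 110 + j190.5 V
  V3 = 6.17·(cos(45.0°) + j·sin(45.0°)) = 4.363 + j4.363 V
  V4 = 14.9·(cos(-60.0°) + j·sin(-60.0°)) = 7.45 - j12.9 V
Step 2 — Sum components: V_total = 132.2 + j212.3 V.
Step 3 — Convert to polar: |V_total| = 250.1 V, ∠V_total = 58.1°.

V_total = 250.1∠58.1° V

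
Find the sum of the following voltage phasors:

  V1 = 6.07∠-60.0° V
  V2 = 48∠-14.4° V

Step 1 — Convert each phasor to rectangular form:
  V1 = 6.07·(cos(-60.0°) + j·sin(-60.0°)) = 3.035 - j5.257 V
  V2 = 48·(cos(-14.4°) + j·sin(-14.4°)) = 46.49 - j11.94 V
Step 2 — Sum components: V_total = 49.53 - j17.19 V.
Step 3 — Convert to polar: |V_total| = 52.43 V, ∠V_total = -19.1°.

V_total = 52.43∠-19.1° V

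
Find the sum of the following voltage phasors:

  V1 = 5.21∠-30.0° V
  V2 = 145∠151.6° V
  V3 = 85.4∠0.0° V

Step 1 — Convert each phasor to rectangular form:
  V1 = 5.21·(cos(-30.0°) + j·sin(-30.0°)) = 4.512 - j2.605 V
  V2 = 145·(cos(151.6°) + j·sin(151.6°)) = -127.5 + j68.97 V
  V3 = 85.4·(cos(0.0°) + j·sin(0.0°)) = 85.4 V
Step 2 — Sum components: V_total = -37.64 + j66.36 V.
Step 3 — Convert to polar: |V_total| = 76.29 V, ∠V_total = 119.6°.

V_total = 76.29∠119.6° V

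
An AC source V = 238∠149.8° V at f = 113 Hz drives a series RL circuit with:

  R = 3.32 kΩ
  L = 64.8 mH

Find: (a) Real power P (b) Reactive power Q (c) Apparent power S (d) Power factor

Step 1 — Angular frequency: ω = 2π·f = 2π·113 = 710 rad/s.
Step 2 — Component impedances:
  R: Z = R = 3320 Ω
  L: Z = jωL = j·710·0.0648 = 0 + j46.01 Ω
Step 3 — Series combination: Z_total = R + L = 3320 + j46.01 Ω = 3320∠0.8° Ω.
Step 4 — Source phasor: V = 238∠149.8° V = -205.7 + j119.7 V.
Step 5 — Current: I = V / Z = -0.06145 + j0.03691 A = 0.07168∠149.0° A.
Step 6 — Complex power: S = V·I* = 17.06 + j0.2364 VA.
Step 7 — Real power: P = Re(S) = 17.06 W.
Step 8 — Reactive power: Q = Im(S) = 0.2364 VAR.
Step 9 — Apparent power: |S| = 17.06 VA.
Step 10 — Power factor: PF = P/|S| = 0.9999 (lagging).

(a) P = 17.06 W  (b) Q = 0.2364 VAR  (c) S = 17.06 VA  (d) PF = 0.9999 (lagging)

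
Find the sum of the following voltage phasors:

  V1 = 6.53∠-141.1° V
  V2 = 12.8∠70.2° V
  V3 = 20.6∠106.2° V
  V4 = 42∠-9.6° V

Step 1 — Convert each phasor to rectangular form:
  V1 = 6.53·(cos(-141.1°) + j·sin(-141.1°)) = -5.082 - j4.101 V
  V2 = 12.8·(cos(70.2°) + j·sin(70.2°)) = 4.336 + j12.04 V
  V3 = 20.6·(cos(106.2°) + j·sin(106.2°)) = -5.747 + j19.78 V
  V4 = 42·(cos(-9.6°) + j·sin(-9.6°)) = 41.41 - j7.004 V
Step 2 — Sum components: V_total = 34.92 + j20.72 V.
Step 3 — Convert to polar: |V_total| = 40.6 V, ∠V_total = 30.7°.

V_total = 40.6∠30.7° V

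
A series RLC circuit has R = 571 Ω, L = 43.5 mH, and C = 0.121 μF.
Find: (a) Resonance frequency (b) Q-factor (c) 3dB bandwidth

Step 1 — Resonance condition Im(Z)=0 gives ω₀ = 1/√(LC).
Step 2 — ω₀ = 1/√(0.0435·1.21e-07) = 1.378e+04 rad/s.
Step 3 — f₀ = ω₀/(2π) = 2194 Hz.
Step 4 — Series Q: Q = ω₀L/R = 1.378e+04·0.0435/571 = 1.05.
Step 5 — 3dB bandwidth: Δω = ω₀/Q = 1.313e+04 rad/s; BW = Δω/(2π) = 2089 Hz.

(a) f₀ = 2194 Hz  (b) Q = 1.05  (c) BW = 2089 Hz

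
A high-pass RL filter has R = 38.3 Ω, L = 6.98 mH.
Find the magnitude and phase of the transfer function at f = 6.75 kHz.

Step 1 — Angular frequency: ω = 2π·6750 = 4.241e+04 rad/s.
Step 2 — Transfer function: H(jω) = jωL/(R + jωL).
Step 3 — Numerator jωL = j·296; denominator R + jωL = 38.3 + j296.
Step 4 — H = 0.9835 + j0.1272.
Step 5 — Magnitude: |H| = 0.9917 (-0.1 dB); phase: φ = 7.4°.

|H| = 0.9917 (-0.1 dB), φ = 7.4°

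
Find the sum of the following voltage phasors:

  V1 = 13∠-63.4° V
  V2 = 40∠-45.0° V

Step 1 — Convert each phasor to rectangular form:
  V1 = 13·(cos(-63.4°) + j·sin(-63.4°)) = 5.821 - j11.62 V
  V2 = 40·(cos(-45.0°) + j·sin(-45.0°)) = 28.28 - j28.28 V
Step 2 — Sum components: V_total = 34.11 - j39.91 V.
Step 3 — Convert to polar: |V_total| = 52.5 V, ∠V_total = -49.5°.

V_total = 52.5∠-49.5° V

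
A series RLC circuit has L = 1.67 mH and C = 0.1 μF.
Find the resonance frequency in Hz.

Step 1 — Resonance condition Im(Z)=0 gives ω₀ = 1/√(LC).
Step 2 — ω₀ = 1/√(0.00167·1e-07) = 7.738e+04 rad/s.
Step 3 — f₀ = ω₀/(2π) = 1.232e+04 Hz.

f₀ = 1.232e+04 Hz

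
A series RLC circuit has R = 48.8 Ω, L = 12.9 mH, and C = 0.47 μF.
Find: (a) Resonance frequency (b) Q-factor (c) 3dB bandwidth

Step 1 — Resonance: ω₀ = 1/√(LC) = 1/√(0.0129·4.7e-07) = 1.284e+04 rad/s.
Step 2 — f₀ = ω₀/(2π) = 2044 Hz.
Step 3 — Series Q: Q = ω₀L/R = 1.284e+04·0.0129/48.8 = 3.395.
Step 4 — Bandwidth: Δω = ω₀/Q = 3783 rad/s; BW = Δω/(2π) = 602.1 Hz.

(a) f₀ = 2044 Hz  (b) Q = 3.395  (c) BW = 602.1 Hz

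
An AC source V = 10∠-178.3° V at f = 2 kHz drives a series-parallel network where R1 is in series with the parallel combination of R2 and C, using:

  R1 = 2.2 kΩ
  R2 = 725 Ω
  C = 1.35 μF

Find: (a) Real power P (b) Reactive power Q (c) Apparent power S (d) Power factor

Step 1 — Angular frequency: ω = 2π·f = 2π·2000 = 1.257e+04 rad/s.
Step 2 — Component impedances:
  R1: Z = R = 2200 Ω
  R2: Z = R = 725 Ω
  C: Z = 1/(jωC) = -j/(ω·C) = 0 - j58.95 Ω
Step 3 — Parallel branch: R2 || C = 1/(1/R2 + 1/C) = 4.761 - j58.56 Ω.
Step 4 — Series with R1: Z_total = R1 + (R2 || C) = 2205 - j58.56 Ω = 2206∠-1.5° Ω.
Step 5 — Source phasor: V = 10∠-178.3° V = -9.996 - j0.2967 V.
Step 6 — Current: I = V / Z = -0.004527 - j0.0002548 A = 0.004534∠-176.8° A.
Step 7 — Complex power: S = V·I* = 0.04532 - j0.001204 VA.
Step 8 — Real power: P = Re(S) = 0.04532 W.
Step 9 — Reactive power: Q = Im(S) = -0.001204 VAR.
Step 10 — Apparent power: |S| = 0.04534 VA.
Step 11 — Power factor: PF = P/|S| = 0.9996 (leading).

(a) P = 0.04532 W  (b) Q = -0.001204 VAR  (c) S = 0.04534 VA  (d) PF = 0.9996 (leading)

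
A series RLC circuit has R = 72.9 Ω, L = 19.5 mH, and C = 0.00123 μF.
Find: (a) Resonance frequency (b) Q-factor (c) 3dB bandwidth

Step 1 — Resonance: ω₀ = 1/√(LC) = 1/√(0.0195·1.23e-09) = 2.042e+05 rad/s.
Step 2 — f₀ = ω₀/(2π) = 3.25e+04 Hz.
Step 3 — Series Q: Q = ω₀L/R = 2.042e+05·0.0195/72.9 = 54.62.
Step 4 — Bandwidth: Δω = ω₀/Q = 3738 rad/s; BW = Δω/(2π) = 595 Hz.

(a) f₀ = 3.25e+04 Hz  (b) Q = 54.62  (c) BW = 595 Hz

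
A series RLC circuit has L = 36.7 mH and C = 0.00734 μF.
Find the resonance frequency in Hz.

Step 1 — Resonance condition Im(Z)=0 gives ω₀ = 1/√(LC).
Step 2 — ω₀ = 1/√(0.0367·7.34e-09) = 6.093e+04 rad/s.
Step 3 — f₀ = ω₀/(2π) = 9697 Hz.

f₀ = 9697 Hz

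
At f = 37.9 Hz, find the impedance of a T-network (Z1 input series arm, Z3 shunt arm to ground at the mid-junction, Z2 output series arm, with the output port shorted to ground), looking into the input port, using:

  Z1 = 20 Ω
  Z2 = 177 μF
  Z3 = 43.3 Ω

Step 1 — Angular frequency: ω = 2π·f = 2π·37.9 = 238.1 rad/s.
Step 2 — Component impedances:
  Z1: Z = R = 20 Ω
  Z2: Z = 1/(jωC) = -j/(ω·C) = 0 - j23.73 Ω
  Z3: Z = R = 43.3 Ω
Step 3 — With the output port shorted to ground, the output series arm Z2 runs from the junction to ground; the shunt arm Z3 also runs from the junction to ground. They appear in parallel: Z3 || Z2 = 9.998 - j18.25 Ω.
Step 4 — Series with input arm Z1: Z_in = Z1 + (Z3 || Z2) = 30 - j18.25 Ω = 35.11∠-31.3° Ω.

Z = 30 - j18.25 Ω = 35.11∠-31.3° Ω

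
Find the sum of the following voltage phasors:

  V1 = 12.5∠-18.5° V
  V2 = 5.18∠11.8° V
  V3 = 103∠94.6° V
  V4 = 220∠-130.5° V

Step 1 — Convert each phasor to rectangular form:
  V1 = 12.5·(cos(-18.5°) + j·sin(-18.5°)) = 11.85 - j3.966 V
  V2 = 5.18·(cos(11.8°) + j·sin(11.8°)) = 5.071 + j1.059 V
  V3 = 103·(cos(94.6°) + j·sin(94.6°)) = -8.26 + j102.7 V
  V4 = 220·(cos(-130.5°) + j·sin(-130.5°)) = -142.9 - j167.3 V
Step 2 — Sum components: V_total = -134.2 - j67.53 V.
Step 3 — Convert to polar: |V_total| = 150.2 V, ∠V_total = -153.3°.

V_total = 150.2∠-153.3° V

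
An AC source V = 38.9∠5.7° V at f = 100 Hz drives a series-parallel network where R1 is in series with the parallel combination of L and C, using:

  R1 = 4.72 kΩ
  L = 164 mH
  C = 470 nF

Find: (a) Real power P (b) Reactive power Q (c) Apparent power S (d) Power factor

Step 1 — Angular frequency: ω = 2π·f = 2π·100 = 628.3 rad/s.
Step 2 — Component impedances:
  R1: Z = R = 4720 Ω
  L: Z = jωL = j·628.3·0.164 = 0 + j103 Ω
  C: Z = 1/(jωC) = -j/(ω·C) = 0 - j3386 Ω
Step 3 — Parallel branch: L || C = 1/(1/L + 1/C) = 0 + j106.3 Ω.
Step 4 — Series with R1: Z_total = R1 + (L || C) = 4720 + j106.3 Ω = 4721∠1.3° Ω.
Step 5 — Source phasor: V = 38.9∠5.7° V = 38.71 + j3.864 V.
Step 6 — Current: I = V / Z = 0.008215 + j0.0006336 A = 0.008239∠4.4° A.
Step 7 — Complex power: S = V·I* = 0.3204 + j0.007215 VA.
Step 8 — Real power: P = Re(S) = 0.3204 W.
Step 9 — Reactive power: Q = Im(S) = 0.007215 VAR.
Step 10 — Apparent power: |S| = 0.3205 VA.
Step 11 — Power factor: PF = P/|S| = 0.9997 (lagging).

(a) P = 0.3204 W  (b) Q = 0.007215 VAR  (c) S = 0.3205 VA  (d) PF = 0.9997 (lagging)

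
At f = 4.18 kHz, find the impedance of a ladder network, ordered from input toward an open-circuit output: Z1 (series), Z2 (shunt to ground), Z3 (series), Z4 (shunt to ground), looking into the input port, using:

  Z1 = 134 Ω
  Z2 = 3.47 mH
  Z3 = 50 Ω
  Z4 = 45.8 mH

Step 1 — Angular frequency: ω = 2π·f = 2π·4180 = 2.626e+04 rad/s.
Step 2 — Component impedances:
  Z1: Z = R = 134 Ω
  Z2: Z = jωL = j·2.626e+04·0.00347 = 0 + j91.14 Ω
  Z3: Z = R = 50 Ω
  Z4: Z = jωL = j·2.626e+04·0.0458 = 0 + j1203 Ω
Step 3 — Ladder network (open output): work backward from the far end, alternating series and parallel combinations. Z_in = 134.2 + j84.73 Ω = 158.7∠32.3° Ω.

Z = 134.2 + j84.73 Ω = 158.7∠32.3° Ω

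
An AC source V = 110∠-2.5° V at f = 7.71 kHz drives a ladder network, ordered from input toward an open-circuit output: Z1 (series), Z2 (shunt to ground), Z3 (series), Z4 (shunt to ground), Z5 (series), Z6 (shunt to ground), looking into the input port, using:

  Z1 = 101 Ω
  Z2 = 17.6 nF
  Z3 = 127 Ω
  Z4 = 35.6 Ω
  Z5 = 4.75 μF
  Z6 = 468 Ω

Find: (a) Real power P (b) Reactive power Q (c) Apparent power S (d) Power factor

Step 1 — Angular frequency: ω = 2π·f = 2π·7710 = 4.844e+04 rad/s.
Step 2 — Component impedances:
  Z1: Z = R = 101 Ω
  Z2: Z = 1/(jωC) = -j/(ω·C) = 0 - j1173 Ω
  Z3: Z = R = 127 Ω
  Z4: Z = R = 35.6 Ω
  Z5: Z = 1/(jωC) = -j/(ω·C) = 0 - j4.346 Ω
  Z6: Z = R = 468 Ω
Step 3 — Ladder network (open output): work backward from the far end, alternating series and parallel combinations. Z_in = 258.2 - j21.47 Ω = 259∠-4.8° Ω.
Step 4 — Source phasor: V = 110∠-2.5° V = 109.9 - j4.798 V.
Step 5 — Current: I = V / Z = 0.4243 + j0.0167 A = 0.4246∠2.3° A.
Step 6 — Complex power: S = V·I* = 46.55 - j3.872 VA.
Step 7 — Real power: P = Re(S) = 46.55 W.
Step 8 — Reactive power: Q = Im(S) = -3.872 VAR.
Step 9 — Apparent power: |S| = 46.71 VA.
Step 10 — Power factor: PF = P/|S| = 0.9966 (leading).

(a) P = 46.55 W  (b) Q = -3.872 VAR  (c) S = 46.71 VA  (d) PF = 0.9966 (leading)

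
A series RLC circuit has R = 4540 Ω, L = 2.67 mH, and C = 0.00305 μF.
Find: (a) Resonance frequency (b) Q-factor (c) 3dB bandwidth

Step 1 — Resonance: ω₀ = 1/√(LC) = 1/√(0.00267·3.05e-09) = 3.504e+05 rad/s.
Step 2 — f₀ = ω₀/(2π) = 5.577e+04 Hz.
Step 3 — Series Q: Q = ω₀L/R = 3.504e+05·0.00267/4540 = 0.2061.
Step 4 — Bandwidth: Δω = ω₀/Q = 1.7e+06 rad/s; BW = Δω/(2π) = 2.706e+05 Hz.

(a) f₀ = 5.577e+04 Hz  (b) Q = 0.2061  (c) BW = 2.706e+05 Hz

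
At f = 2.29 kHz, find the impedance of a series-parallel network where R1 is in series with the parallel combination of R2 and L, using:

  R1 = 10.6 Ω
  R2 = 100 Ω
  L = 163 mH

Step 1 — Angular frequency: ω = 2π·f = 2π·2290 = 1.439e+04 rad/s.
Step 2 — Component impedances:
  R1: Z = R = 10.6 Ω
  R2: Z = R = 100 Ω
  L: Z = jωL = j·1.439e+04·0.163 = 0 + j2345 Ω
Step 3 — Parallel branch: R2 || L = 1/(1/R2 + 1/L) = 99.82 + j4.256 Ω.
Step 4 — Series with R1: Z_total = R1 + (R2 || L) = 110.4 + j4.256 Ω = 110.5∠2.2° Ω.

Z = 110.4 + j4.256 Ω = 110.5∠2.2° Ω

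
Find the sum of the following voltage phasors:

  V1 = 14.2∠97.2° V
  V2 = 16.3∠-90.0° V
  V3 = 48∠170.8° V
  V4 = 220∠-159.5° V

Step 1 — Convert each phasor to rectangular form:
  V1 = 14.2·(cos(97.2°) + j·sin(97.2°)) = -1.78 + j14.09 V
  V2 = 16.3·(cos(-90.0°) + j·sin(-90.0°)) = 0 - j16.3 V
  V3 = 48·(cos(170.8°) + j·sin(170.8°)) = -47.38 + j7.674 V
  V4 = 220·(cos(-159.5°) + j·sin(-159.5°)) = -206.1 - j77.05 V
Step 2 — Sum components: V_total = -255.2 - j71.58 V.
Step 3 — Convert to polar: |V_total| = 265.1 V, ∠V_total = -164.3°.

V_total = 265.1∠-164.3° V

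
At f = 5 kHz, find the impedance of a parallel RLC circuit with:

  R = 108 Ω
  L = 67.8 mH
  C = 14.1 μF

Step 1 — Angular frequency: ω = 2π·f = 2π·5000 = 3.142e+04 rad/s.
Step 2 — Component impedances:
  R: Z = R = 108 Ω
  L: Z = jωL = j·3.142e+04·0.0678 = 0 + j2130 Ω
  C: Z = 1/(jωC) = -j/(ω·C) = 0 - j2.258 Ω
Step 3 — Parallel combination: 1/Z_total = 1/R + 1/L + 1/C; Z_total = 0.04727 - j2.259 Ω = 2.259∠-88.8° Ω.

Z = 0.04727 - j2.259 Ω = 2.259∠-88.8° Ω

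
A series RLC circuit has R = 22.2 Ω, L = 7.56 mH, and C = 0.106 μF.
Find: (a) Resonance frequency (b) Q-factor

Step 1 — Resonance condition Im(Z)=0 gives ω₀ = 1/√(LC).
Step 2 — ω₀ = 1/√(0.00756·1.06e-07) = 3.533e+04 rad/s.
Step 3 — f₀ = ω₀/(2π) = 5622 Hz.
Step 4 — Series Q: Q = ω₀L/R = 3.533e+04·0.00756/22.2 = 12.03.

(a) f₀ = 5622 Hz  (b) Q = 12.03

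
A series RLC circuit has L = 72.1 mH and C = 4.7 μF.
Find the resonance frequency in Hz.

Step 1 — Resonance condition Im(Z)=0 gives ω₀ = 1/√(LC).
Step 2 — ω₀ = 1/√(0.0721·4.7e-06) = 1718 rad/s.
Step 3 — f₀ = ω₀/(2π) = 273.4 Hz.

f₀ = 273.4 Hz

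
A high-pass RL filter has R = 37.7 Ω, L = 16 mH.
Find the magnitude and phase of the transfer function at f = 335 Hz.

Step 1 — Angular frequency: ω = 2π·335 = 2105 rad/s.
Step 2 — Transfer function: H(jω) = jωL/(R + jωL).
Step 3 — Numerator jωL = j·33.68; denominator R + jωL = 37.7 + j33.68.
Step 4 — H = 0.4438 + j0.4968.
Step 5 — Magnitude: |H| = 0.6662 (-3.5 dB); phase: φ = 48.2°.

|H| = 0.6662 (-3.5 dB), φ = 48.2°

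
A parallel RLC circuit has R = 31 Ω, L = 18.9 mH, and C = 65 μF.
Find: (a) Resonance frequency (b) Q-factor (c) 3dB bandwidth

Step 1 — Resonance: ω₀ = 1/√(LC) = 1/√(0.0189·6.5e-05) = 902.2 rad/s.
Step 2 — f₀ = ω₀/(2π) = 143.6 Hz.
Step 3 — Parallel Q: Q = R/(ω₀L) = 31/(902.2·0.0189) = 1.818.
Step 4 — Bandwidth: Δω = ω₀/Q = 496.3 rad/s; BW = Δω/(2π) = 78.99 Hz.

(a) f₀ = 143.6 Hz  (b) Q = 1.818  (c) BW = 78.99 Hz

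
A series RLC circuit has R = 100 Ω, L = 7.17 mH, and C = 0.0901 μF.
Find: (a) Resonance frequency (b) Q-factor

Step 1 — Resonance condition Im(Z)=0 gives ω₀ = 1/√(LC).
Step 2 — ω₀ = 1/√(0.00717·9.01e-08) = 3.934e+04 rad/s.
Step 3 — f₀ = ω₀/(2π) = 6262 Hz.
Step 4 — Series Q: Q = ω₀L/R = 3.934e+04·0.00717/100 = 2.821.

(a) f₀ = 6262 Hz  (b) Q = 2.821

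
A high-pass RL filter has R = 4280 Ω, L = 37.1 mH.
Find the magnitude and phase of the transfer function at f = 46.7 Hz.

Step 1 — Angular frequency: ω = 2π·46.7 = 293.4 rad/s.
Step 2 — Transfer function: H(jω) = jωL/(R + jωL).
Step 3 — Numerator jωL = j·10.89; denominator R + jωL = 4280 + j10.89.
Step 4 — H = 6.469e-06 + j0.002543.
Step 5 — Magnitude: |H| = 0.002543 (-51.9 dB); phase: φ = 89.9°.

|H| = 0.002543 (-51.9 dB), φ = 89.9°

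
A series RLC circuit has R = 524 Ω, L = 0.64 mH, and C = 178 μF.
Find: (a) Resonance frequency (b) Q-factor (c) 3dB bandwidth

Step 1 — Resonance: ω₀ = 1/√(LC) = 1/√(0.00064·0.000178) = 2963 rad/s.
Step 2 — f₀ = ω₀/(2π) = 471.5 Hz.
Step 3 — Series Q: Q = ω₀L/R = 2963·0.00064/524 = 0.003619.
Step 4 — Bandwidth: Δω = ω₀/Q = 8.188e+05 rad/s; BW = Δω/(2π) = 1.303e+05 Hz.

(a) f₀ = 471.5 Hz  (b) Q = 0.003619  (c) BW = 1.303e+05 Hz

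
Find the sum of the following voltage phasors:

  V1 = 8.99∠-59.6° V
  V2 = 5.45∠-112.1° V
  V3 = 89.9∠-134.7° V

Step 1 — Convert each phasor to rectangular form:
  V1 = 8.99·(cos(-59.6°) + j·sin(-59.6°)) = 4.549 - j7.754 V
  V2 = 5.45·(cos(-112.1°) + j·sin(-112.1°)) = -2.05 - j5.05 V
  V3 = 89.9·(cos(-134.7°) + j·sin(-134.7°)) = -63.24 - j63.9 V
Step 2 — Sum components: V_total = -60.74 - j76.7 V.
Step 3 — Convert to polar: |V_total| = 97.84 V, ∠V_total = -128.4°.

V_total = 97.84∠-128.4° V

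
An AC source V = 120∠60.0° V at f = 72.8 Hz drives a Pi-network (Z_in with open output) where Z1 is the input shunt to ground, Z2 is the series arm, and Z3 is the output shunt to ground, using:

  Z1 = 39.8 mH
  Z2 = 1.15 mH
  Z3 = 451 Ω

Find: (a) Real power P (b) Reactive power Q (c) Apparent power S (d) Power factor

Step 1 — Angular frequency: ω = 2π·f = 2π·72.8 = 457.4 rad/s.
Step 2 — Component impedances:
  Z1: Z = jωL = j·457.4·0.0398 = 0 + j18.21 Ω
  Z2: Z = jωL = j·457.4·0.00115 = 0 + j0.526 Ω
  Z3: Z = R = 451 Ω
Step 3 — With open output, the series arm Z2 and the output shunt Z3 appear in series to ground: Z2 + Z3 = 451 + j0.526 Ω.
Step 4 — Parallel with input shunt Z1: Z_in = Z1 || (Z2 + Z3) = 0.7336 + j18.17 Ω = 18.19∠87.7° Ω.
Step 5 — Source phasor: V = 120∠60.0° V = 60 + j103.9 V.
Step 6 — Current: I = V / Z = 5.842 - j3.065 A = 6.597∠-27.7° A.
Step 7 — Complex power: S = V·I* = 31.93 + j791 VA.
Step 8 — Real power: P = Re(S) = 31.93 W.
Step 9 — Reactive power: Q = Im(S) = 791 VAR.
Step 10 — Apparent power: |S| = 791.7 VA.
Step 11 — Power factor: PF = P/|S| = 0.04033 (lagging).

(a) P = 31.93 W  (b) Q = 791 VAR  (c) S = 791.7 VA  (d) PF = 0.04033 (lagging)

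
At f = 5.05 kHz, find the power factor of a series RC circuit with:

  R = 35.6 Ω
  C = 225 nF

Step 1 — Angular frequency: ω = 2π·f = 2π·5050 = 3.173e+04 rad/s.
Step 2 — Component impedances:
  R: Z = R = 35.6 Ω
  C: Z = 1/(jωC) = -j/(ω·C) = 0 - j140.1 Ω
Step 3 — Series combination: Z_total = R + C = 35.6 - j140.1 Ω = 144.5∠-75.7° Ω.
Step 4 — Power factor: PF = cos(φ) = Re(Z)/|Z| = 35.6/144.52 = 0.2463.
Step 5 — Type: Im(Z) = -140.1 ⇒ leading (phase φ = -75.7°).

PF = 0.2463 (leading, φ = -75.7°)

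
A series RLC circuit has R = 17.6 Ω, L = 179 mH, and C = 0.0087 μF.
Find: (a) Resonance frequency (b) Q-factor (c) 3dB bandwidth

Step 1 — Resonance condition Im(Z)=0 gives ω₀ = 1/√(LC).
Step 2 — ω₀ = 1/√(0.179·8.7e-09) = 2.534e+04 rad/s.
Step 3 — f₀ = ω₀/(2π) = 4033 Hz.
Step 4 — Series Q: Q = ω₀L/R = 2.534e+04·0.179/17.6 = 257.7.
Step 5 — 3dB bandwidth: Δω = ω₀/Q = 98.32 rad/s; BW = Δω/(2π) = 15.65 Hz.

(a) f₀ = 4033 Hz  (b) Q = 257.7  (c) BW = 15.65 Hz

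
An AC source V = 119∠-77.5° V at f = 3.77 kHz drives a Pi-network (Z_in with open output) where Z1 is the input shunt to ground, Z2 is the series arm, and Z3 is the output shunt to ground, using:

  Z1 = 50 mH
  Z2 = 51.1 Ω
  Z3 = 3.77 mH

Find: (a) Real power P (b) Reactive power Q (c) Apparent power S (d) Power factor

Step 1 — Angular frequency: ω = 2π·f = 2π·3770 = 2.369e+04 rad/s.
Step 2 — Component impedances:
  Z1: Z = jωL = j·2.369e+04·0.05 = 0 + j1184 Ω
  Z2: Z = R = 51.1 Ω
  Z3: Z = jωL = j·2.369e+04·0.00377 = 0 + j89.3 Ω
Step 3 — With open output, the series arm Z2 and the output shunt Z3 appear in series to ground: Z2 + Z3 = 51.1 + j89.3 Ω.
Step 4 — Parallel with input shunt Z1: Z_in = Z1 || (Z2 + Z3) = 44.11 + j84.81 Ω = 95.6∠62.5° Ω.
Step 5 — Source phasor: V = 119∠-77.5° V = 25.76 - j116.2 V.
Step 6 — Current: I = V / Z = -0.9538 - j0.7998 A = 1.245∠-140.0° A.
Step 7 — Complex power: S = V·I* = 68.36 + j131.4 VA.
Step 8 — Real power: P = Re(S) = 68.36 W.
Step 9 — Reactive power: Q = Im(S) = 131.4 VAR.
Step 10 — Apparent power: |S| = 148.1 VA.
Step 11 — Power factor: PF = P/|S| = 0.4615 (lagging).

(a) P = 68.36 W  (b) Q = 131.4 VAR  (c) S = 148.1 VA  (d) PF = 0.4615 (lagging)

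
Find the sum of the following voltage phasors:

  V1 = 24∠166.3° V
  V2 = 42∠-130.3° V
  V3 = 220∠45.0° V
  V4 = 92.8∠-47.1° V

Step 1 — Convert each phasor to rectangular form:
  V1 = 24·(cos(166.3°) + j·sin(166.3°)) = -23.32 + j5.684 V
  V2 = 42·(cos(-130.3°) + j·sin(-130.3°)) = -27.17 - j32.03 V
  V3 = 220·(cos(45.0°) + j·sin(45.0°)) = 155.6 + j155.6 V
  V4 = 92.8·(cos(-47.1°) + j·sin(-47.1°)) = 63.17 - j67.98 V
Step 2 — Sum components: V_total = 168.3 + j61.24 V.
Step 3 — Convert to polar: |V_total| = 179 V, ∠V_total = 20.0°.

V_total = 179∠20.0° V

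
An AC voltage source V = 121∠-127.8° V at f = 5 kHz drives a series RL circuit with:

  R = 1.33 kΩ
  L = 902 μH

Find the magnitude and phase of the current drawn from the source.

Step 1 — Angular frequency: ω = 2π·f = 2π·5000 = 3.142e+04 rad/s.
Step 2 — Component impedances:
  R: Z = R = 1330 Ω
  L: Z = jωL = j·3.142e+04·0.000902 = 0 + j28.34 Ω
Step 3 — Series combination: Z_total = R + L = 1330 + j28.34 Ω = 1330∠1.2° Ω.
Step 4 — Source phasor: V = 121∠-127.8° V = -74.16 - j95.61 V.
Step 5 — Ohm's law: I = V / Z_total = (-74.16 - j95.61) / (1330 + j28.34) = -0.05727 - j0.07067 A.
Step 6 — Convert to polar: |I| = 0.09096 A, ∠I = -129.0°.

I = 0.09096∠-129.0° A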